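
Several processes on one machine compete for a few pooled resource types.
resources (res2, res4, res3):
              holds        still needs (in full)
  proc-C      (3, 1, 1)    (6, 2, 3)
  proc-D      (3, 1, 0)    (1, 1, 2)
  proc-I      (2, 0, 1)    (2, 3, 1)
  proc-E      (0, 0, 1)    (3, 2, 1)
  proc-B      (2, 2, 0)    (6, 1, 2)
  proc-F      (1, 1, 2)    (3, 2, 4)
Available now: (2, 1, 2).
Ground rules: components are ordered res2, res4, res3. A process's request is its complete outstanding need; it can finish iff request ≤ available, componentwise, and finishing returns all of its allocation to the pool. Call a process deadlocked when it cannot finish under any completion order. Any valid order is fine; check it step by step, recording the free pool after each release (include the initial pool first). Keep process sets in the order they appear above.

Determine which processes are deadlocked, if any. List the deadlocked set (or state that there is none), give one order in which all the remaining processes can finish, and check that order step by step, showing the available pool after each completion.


Deadlocked: proc-C, proc-I, proc-B and proc-F.
Key observation: after proc-D, proc-E the pool peaks at (5, 2, 3), and each blocked process is short somewhere: proc-C on res2; proc-I on res4; proc-B on res2; proc-F on res3.
A valid finishing order for the others: proc-D, proc-E. Check, step by step:
  pool = (2, 1, 2)
  run proc-D (needs (1, 1, 2), free (2, 1, 2)); after release of (3, 1, 0) the pool is (5, 2, 2)
  run proc-E (needs (3, 2, 1), free (5, 2, 2)); after release of (0, 0, 1) the pool is (5, 2, 3)
None of the blocked processes ever fits:
  proc-C cannot run: need (6, 2, 3) vs free (5, 2, 3) (insufficient res2)
  proc-I cannot run: need (2, 3, 1) vs free (5, 2, 3) (insufficient res4)
  proc-B cannot run: need (6, 1, 2) vs free (5, 2, 3) (insufficient res2)
  proc-F cannot run: need (3, 2, 4) vs free (5, 2, 3) (insufficient res3)


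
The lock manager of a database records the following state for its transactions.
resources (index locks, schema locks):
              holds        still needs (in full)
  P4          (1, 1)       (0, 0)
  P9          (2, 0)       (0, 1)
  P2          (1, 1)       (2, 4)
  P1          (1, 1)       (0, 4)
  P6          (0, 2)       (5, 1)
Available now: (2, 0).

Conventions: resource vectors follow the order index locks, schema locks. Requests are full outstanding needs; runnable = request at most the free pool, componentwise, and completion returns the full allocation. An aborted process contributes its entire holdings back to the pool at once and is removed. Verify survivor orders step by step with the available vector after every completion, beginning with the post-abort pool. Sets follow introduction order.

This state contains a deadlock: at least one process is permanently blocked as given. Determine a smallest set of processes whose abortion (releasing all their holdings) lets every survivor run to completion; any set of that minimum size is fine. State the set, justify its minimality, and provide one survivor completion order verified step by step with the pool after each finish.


Minimum abort set: P1.
Key observation: aborting P1 returns (1, 1), and P2 — hopeless before — runs at step 4 with the returned capacity in the pool.
Why nothing smaller works: aborting no one leaves the state deadlocked as given.
Survivors finish in the order: P4, P9, P6, P2. Verifying each step (pool after the aborts first):
  pool = (3, 1)
  P4 needs (0, 0) <= (3, 1) -> finishes; pool += (1, 1) = (4, 2)
  P9 needs (0, 1) <= (4, 2) -> finishes; pool += (2, 0) = (6, 2)
  P6 needs (5, 1) <= (6, 2) -> finishes; pool += (0, 2) = (6, 4)
  P2 needs (2, 4) <= (6, 4) -> finishes; pool += (1, 1) = (7, 5)


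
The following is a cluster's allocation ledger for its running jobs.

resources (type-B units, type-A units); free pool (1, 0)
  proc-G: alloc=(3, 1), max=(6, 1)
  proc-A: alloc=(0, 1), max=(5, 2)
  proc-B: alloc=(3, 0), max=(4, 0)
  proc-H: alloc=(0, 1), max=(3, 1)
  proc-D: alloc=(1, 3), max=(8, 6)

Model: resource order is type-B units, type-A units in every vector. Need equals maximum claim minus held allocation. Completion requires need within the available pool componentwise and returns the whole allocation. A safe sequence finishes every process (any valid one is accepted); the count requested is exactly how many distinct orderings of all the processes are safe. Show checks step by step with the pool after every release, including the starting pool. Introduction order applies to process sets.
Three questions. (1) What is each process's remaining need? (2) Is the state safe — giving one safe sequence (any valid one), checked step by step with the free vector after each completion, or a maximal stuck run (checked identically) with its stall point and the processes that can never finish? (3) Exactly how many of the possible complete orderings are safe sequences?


(1) Outstanding need per process (order type-B units, type-A units):
  proc-G: (3, 0)
  proc-A: (5, 1)
  proc-B: (1, 0)
  proc-H: (3, 0)
  proc-D: (7, 3)
(2) SAFE. One safe sequence: proc-B, proc-G, proc-H, proc-A, proc-D.
Key observation: the order's first zero-slack moment is proc-B ((1, 0) needed, (1, 0) free — a requested resource with nothing to spare).
Step-by-step check:
  pool = (1, 0)
  run proc-B (needs (1, 0), free (1, 0)); after release of (3, 0) the pool is (4, 0)
  run proc-G (needs (3, 0), free (4, 0)); after release of (3, 1) the pool is (7, 1)
  run proc-H (needs (3, 0), free (7, 1)); after release of (0, 1) the pool is (7, 2)
  run proc-A (needs (5, 1), free (7, 2)); after release of (0, 1) the pool is (7, 3)
  run proc-D (needs (7, 3), free (7, 3)); after release of (1, 3) the pool is (8, 6)
(3) Exactly 3 of the possible complete orderings are safe sequences.


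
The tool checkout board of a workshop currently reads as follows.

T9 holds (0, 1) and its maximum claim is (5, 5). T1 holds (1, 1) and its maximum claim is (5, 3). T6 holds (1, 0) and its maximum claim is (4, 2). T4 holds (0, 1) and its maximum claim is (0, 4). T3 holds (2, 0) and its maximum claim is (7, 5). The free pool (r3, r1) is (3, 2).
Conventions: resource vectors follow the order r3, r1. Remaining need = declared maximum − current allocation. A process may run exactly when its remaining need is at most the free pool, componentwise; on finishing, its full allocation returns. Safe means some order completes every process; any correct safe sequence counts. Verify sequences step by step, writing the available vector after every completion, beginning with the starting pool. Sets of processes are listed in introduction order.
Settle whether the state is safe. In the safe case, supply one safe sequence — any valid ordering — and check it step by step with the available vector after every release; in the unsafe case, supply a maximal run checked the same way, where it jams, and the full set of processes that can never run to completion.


The state is SAFE; one workable sequence: T6, T1, T4, T9, T3.
Key observation: the first exact fit in this order is T6 — it needs (3, 2) with (3, 2) free, meeting a requested resource to the last unit.
Check, step by step:
  pool = (3, 2)
  run T6 (needs (3, 2), free (3, 2)); after release of (1, 0) the pool is (4, 2)
  run T1 (needs (4, 2), free (4, 2)); after release of (1, 1) the pool is (5, 3)
  run T4 (needs (0, 3), free (5, 3)); after release of (0, 1) the pool is (5, 4)
  run T9 (needs (5, 4), free (5, 4)); after release of (0, 1) the pool is (5, 5)
  run T3 (needs (5, 5), free (5, 5)); after release of (2, 0) the pool is (7, 5)


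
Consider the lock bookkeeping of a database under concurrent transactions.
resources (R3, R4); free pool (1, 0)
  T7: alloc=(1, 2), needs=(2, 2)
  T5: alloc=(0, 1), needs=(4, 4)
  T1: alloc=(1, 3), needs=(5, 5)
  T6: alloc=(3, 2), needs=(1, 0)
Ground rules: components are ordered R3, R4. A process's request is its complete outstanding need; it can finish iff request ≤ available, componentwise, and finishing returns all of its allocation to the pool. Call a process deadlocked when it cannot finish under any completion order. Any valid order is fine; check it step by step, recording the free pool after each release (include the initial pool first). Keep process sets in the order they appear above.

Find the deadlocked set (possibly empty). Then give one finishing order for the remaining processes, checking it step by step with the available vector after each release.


No process is deadlocked.
Key observation: there is always a runnable process — T6 first — so the state unwinds completely.
A valid finishing order for the others: T6, T7, T5, T1. Check, step by step:
  pool = (1, 0)
  T6: need (1, 0) fits (1, 0); releases (3, 2), pool now (4, 2)
  T7: need (2, 2) fits (4, 2); releases (1, 2), pool now (5, 4)
  T5: need (4, 4) fits (5, 4); releases (0, 1), pool now (5, 5)
  T1: need (5, 5) fits (5, 5); releases (1, 3), pool now (6, 8)


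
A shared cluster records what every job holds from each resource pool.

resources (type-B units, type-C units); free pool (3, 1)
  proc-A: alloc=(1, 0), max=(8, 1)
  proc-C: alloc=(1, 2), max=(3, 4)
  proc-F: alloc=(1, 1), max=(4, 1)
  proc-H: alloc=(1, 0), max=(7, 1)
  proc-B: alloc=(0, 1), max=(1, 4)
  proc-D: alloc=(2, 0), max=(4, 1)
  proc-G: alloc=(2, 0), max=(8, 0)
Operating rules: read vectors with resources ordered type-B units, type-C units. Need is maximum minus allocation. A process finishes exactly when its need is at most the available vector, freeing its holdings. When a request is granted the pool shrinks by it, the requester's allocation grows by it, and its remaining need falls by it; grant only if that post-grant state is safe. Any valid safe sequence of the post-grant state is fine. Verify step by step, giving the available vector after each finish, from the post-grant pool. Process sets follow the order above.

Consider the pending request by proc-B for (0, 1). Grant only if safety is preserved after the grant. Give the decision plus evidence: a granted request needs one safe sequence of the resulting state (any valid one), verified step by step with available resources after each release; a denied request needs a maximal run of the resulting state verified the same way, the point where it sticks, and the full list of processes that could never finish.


DENY. Granting would leave the state unsafe.
Key observation: no order helps: past proc-F, proc-D, proc-H, proc-G, proc-A, the free pool tops out at (10, 1), below what each blocked process needs in type-C units.
After a pretend grant, a maximal execution: proc-F, proc-D, proc-H, proc-G, proc-A — then nothing else fits. Check, step by step:
  pool = (3, 0)
  proc-F needs (3, 0) <= (3, 0) -> finishes; pool += (1, 1) = (4, 1)
  proc-D needs (2, 1) <= (4, 1) -> finishes; pool += (2, 0) = (6, 1)
  proc-H needs (6, 1) <= (6, 1) -> finishes; pool += (1, 0) = (7, 1)
  proc-G needs (6, 0) <= (7, 1) -> finishes; pool += (2, 0) = (9, 1)
  proc-A needs (7, 1) <= (9, 1) -> finishes; pool += (1, 0) = (10, 1)
  proc-C cannot run: need (2, 2) vs free (10, 1) (insufficient type-C units)
  proc-B cannot run: need (1, 2) vs free (10, 1) (insufficient type-C units)
Processes that could never finish after the grant: proc-C and proc-B.


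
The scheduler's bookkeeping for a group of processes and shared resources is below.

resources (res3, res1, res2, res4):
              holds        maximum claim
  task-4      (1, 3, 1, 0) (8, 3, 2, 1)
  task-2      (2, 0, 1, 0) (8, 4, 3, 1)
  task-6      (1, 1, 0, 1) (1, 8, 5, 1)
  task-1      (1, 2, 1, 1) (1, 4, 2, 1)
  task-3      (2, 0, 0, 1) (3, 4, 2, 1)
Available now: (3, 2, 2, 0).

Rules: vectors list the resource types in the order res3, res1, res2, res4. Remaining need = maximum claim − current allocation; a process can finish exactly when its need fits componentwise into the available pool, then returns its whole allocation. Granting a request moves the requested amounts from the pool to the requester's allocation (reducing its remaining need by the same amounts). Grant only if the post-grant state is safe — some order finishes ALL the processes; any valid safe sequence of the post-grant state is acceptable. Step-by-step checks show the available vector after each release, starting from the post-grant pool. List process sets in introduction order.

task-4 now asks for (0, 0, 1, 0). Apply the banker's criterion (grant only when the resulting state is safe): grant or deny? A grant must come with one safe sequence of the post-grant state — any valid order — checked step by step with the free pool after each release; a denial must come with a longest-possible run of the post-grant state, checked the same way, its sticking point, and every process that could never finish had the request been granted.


GRANT — the state after the grant stays safe, e.g. via task-1, task-3, task-2, task-4, task-6.
Key observation: the grant leaves (3, 2, 1, 0) free — enough for task-1, whose release restarts the cascade.
Step-by-step check of the post-grant state:
  pool = (3, 2, 1, 0)
  run task-1 (needs (0, 2, 1, 0), free (3, 2, 1, 0)); after release of (1, 2, 1, 1) the pool is (4, 4, 2, 1)
  run task-3 (needs (1, 4, 2, 0), free (4, 4, 2, 1)); after release of (2, 0, 0, 1) the pool is (6, 4, 2, 2)
  run task-2 (needs (6, 4, 2, 1), free (6, 4, 2, 2)); after release of (2, 0, 1, 0) the pool is (8, 4, 3, 2)
  run task-4 (needs (7, 0, 0, 1), free (8, 4, 3, 2)); after release of (1, 3, 2, 0) the pool is (9, 7, 5, 2)
  run task-6 (needs (0, 7, 5, 0), free (9, 7, 5, 2)); after release of (1, 1, 0, 1) the pool is (10, 8, 5, 3)


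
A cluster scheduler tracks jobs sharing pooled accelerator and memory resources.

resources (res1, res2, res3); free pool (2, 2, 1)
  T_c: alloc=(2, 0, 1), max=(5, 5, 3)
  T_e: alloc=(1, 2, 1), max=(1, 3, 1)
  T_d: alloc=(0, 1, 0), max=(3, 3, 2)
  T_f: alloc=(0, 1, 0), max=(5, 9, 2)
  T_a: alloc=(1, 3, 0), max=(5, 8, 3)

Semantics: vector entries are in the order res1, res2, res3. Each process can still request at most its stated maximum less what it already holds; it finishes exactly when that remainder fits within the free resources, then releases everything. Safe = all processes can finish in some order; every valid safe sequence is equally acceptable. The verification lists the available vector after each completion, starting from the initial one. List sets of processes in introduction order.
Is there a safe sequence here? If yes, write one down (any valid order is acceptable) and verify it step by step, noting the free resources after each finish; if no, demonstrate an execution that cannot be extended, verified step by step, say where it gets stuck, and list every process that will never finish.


SAFE, for example via the order T_e, T_d, T_c, T_a, T_f.
Key observation: reading the order forward, T_d is the first process whose need (3, 2, 2) meets the free pool (3, 4, 2) exactly on a resource it requests.
Step-by-step check:
  pool = (2, 2, 1)
  T_e needs (0, 1, 0) <= (2, 2, 1) -> finishes; pool += (1, 2, 1) = (3, 4, 2)
  T_d needs (3, 2, 2) <= (3, 4, 2) -> finishes; pool += (0, 1, 0) = (3, 5, 2)
  T_c needs (3, 5, 2) <= (3, 5, 2) -> finishes; pool += (2, 0, 1) = (5, 5, 3)
  T_a needs (4, 5, 3) <= (5, 5, 3) -> finishes; pool += (1, 3, 0) = (6, 8, 3)
  T_f needs (5, 8, 2) <= (6, 8, 3) -> finishes; pool += (0, 1, 0) = (6, 9, 3)


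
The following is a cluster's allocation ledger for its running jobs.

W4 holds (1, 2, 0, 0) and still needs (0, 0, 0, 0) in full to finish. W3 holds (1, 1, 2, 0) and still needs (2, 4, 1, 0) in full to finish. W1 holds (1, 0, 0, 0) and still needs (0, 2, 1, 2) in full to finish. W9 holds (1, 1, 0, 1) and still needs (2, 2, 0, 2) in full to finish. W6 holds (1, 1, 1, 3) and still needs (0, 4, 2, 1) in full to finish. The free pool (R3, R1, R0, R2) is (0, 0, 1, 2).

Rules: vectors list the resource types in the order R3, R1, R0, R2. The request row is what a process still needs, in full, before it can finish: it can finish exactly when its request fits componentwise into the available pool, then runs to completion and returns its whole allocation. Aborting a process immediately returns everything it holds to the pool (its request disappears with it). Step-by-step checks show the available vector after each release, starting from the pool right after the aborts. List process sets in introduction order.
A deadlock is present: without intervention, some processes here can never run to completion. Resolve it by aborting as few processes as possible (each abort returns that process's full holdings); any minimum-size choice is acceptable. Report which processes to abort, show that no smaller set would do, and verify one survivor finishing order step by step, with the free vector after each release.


Abort W3.
Key observation: W6 could never have finished before the abort; with (1, 1, 2, 0) returned by W3, it fits at step 4.
Minimality: the empty abort set fails — the state is deadlocked as it stands.
Survivors finish in the order: W4, W1, W9, W6. Check, step by step (pool after the aborts first):
  pool = (1, 1, 3, 2)
  W4 needs (0, 0, 0, 0) <= (1, 1, 3, 2) -> finishes; pool += (1, 2, 0, 0) = (2, 3, 3, 2)
  W1 needs (0, 2, 1, 2) <= (2, 3, 3, 2) -> finishes; pool += (1, 0, 0, 0) = (3, 3, 3, 2)
  W9 needs (2, 2, 0, 2) <= (3, 3, 3, 2) -> finishes; pool += (1, 1, 0, 1) = (4, 4, 3, 3)
  W6 needs (0, 4, 2, 1) <= (4, 4, 3, 3) -> finishes; pool += (1, 1, 1, 3) = (5, 5, 4, 6)


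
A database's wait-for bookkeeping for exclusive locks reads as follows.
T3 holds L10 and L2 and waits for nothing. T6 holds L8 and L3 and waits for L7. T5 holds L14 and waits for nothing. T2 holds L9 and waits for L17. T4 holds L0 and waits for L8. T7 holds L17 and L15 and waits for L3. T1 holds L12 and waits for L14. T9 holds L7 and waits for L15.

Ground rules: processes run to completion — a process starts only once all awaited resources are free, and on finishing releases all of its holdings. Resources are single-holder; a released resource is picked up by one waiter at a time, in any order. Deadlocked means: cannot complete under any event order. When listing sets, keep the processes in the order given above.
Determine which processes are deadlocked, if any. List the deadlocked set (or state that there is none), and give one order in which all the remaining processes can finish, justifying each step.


Deadlocked set: T6, T2, T4, T7 and T9.
Key observation: along T6 -> T9 -> T7 -> T6, each member waits on what the next one holds — a deadlock; T2 and T4 wait into the deadlock from upstream.
A valid finishing order for the others: T3, T5, T1.
Walking it through:
  T3 waits on nothing -> runs at once and releases L10 and L2
  T5 waits on nothing -> runs at once and releases L14
  run T1 (all its waits — L14 — are resolved); releases L12


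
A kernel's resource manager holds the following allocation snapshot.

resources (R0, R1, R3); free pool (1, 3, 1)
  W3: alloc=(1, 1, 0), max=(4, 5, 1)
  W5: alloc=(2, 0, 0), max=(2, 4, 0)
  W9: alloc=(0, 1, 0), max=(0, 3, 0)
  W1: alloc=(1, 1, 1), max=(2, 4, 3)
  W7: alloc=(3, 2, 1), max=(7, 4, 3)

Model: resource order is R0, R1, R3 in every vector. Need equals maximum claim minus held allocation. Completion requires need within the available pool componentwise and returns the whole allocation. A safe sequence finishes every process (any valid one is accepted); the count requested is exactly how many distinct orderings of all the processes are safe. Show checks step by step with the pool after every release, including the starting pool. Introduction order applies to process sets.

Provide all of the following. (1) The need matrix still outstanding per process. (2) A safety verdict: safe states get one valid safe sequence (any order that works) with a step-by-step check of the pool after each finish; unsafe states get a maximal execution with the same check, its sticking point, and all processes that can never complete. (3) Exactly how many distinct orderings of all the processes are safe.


(1) Outstanding need per process (order R0, R1, R3):
  W3: (3, 4, 1)
  W5: (0, 4, 0)
  W9: (0, 2, 0)
  W1: (1, 3, 2)
  W7: (4, 2, 2)
(2) UNSAFE — no complete ordering exists.
Key observation: no order helps: past W9, W5, W3, the free pool tops out at (4, 5, 1), below what each blocked process needs in R3.
A maximal execution: W9, W5, W3 — then nothing else fits. Walking it through:
  pool = (1, 3, 1)
  W9 needs (0, 2, 0) <= (1, 3, 1) -> finishes; pool += (0, 1, 0) = (1, 4, 1)
  W5 needs (0, 4, 0) <= (1, 4, 1) -> finishes; pool += (2, 0, 0) = (3, 4, 1)
  W3 needs (3, 4, 1) <= (3, 4, 1) -> finishes; pool += (1, 1, 0) = (4, 5, 1)
  W1 cannot run: need (1, 3, 2) vs free (4, 5, 1) (insufficient R3)
  W7 cannot run: need (4, 2, 2) vs free (4, 5, 1) (insufficient R3)
Never able to finish: W1 and W7.
(3) The exact count: 0 of the possible complete orderings are safe sequences.


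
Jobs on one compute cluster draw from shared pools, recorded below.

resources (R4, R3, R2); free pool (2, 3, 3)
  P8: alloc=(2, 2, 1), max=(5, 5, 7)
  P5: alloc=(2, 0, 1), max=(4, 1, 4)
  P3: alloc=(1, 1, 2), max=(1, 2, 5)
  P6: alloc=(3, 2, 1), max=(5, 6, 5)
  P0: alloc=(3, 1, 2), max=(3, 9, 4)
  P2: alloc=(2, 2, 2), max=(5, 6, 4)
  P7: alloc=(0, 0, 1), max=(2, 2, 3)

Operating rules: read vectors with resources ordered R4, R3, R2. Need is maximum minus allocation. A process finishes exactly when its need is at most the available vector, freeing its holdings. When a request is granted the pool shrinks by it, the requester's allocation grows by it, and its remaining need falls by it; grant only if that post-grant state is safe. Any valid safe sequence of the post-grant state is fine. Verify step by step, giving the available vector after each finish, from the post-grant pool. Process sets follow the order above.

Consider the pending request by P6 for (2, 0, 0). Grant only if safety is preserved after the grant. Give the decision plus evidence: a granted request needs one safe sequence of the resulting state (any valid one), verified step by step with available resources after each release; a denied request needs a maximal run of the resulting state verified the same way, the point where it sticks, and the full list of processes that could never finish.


GRANT. The post-grant state is safe; one safe sequence: P3, P6, P5, P7, P8, P2, P0.
Key observation: the grant leaves (0, 3, 3) free — enough for P3, whose release restarts the cascade.
Check on the post-grant state, step by step:
  pool = (0, 3, 3)
  run P3 (needs (0, 1, 3), free (0, 3, 3)); after release of (1, 1, 2) the pool is (1, 4, 5)
  run P6 (needs (0, 4, 4), free (1, 4, 5)); after release of (5, 2, 1) the pool is (6, 6, 6)
  run P5 (needs (2, 1, 3), free (6, 6, 6)); after release of (2, 0, 1) the pool is (8, 6, 7)
  run P7 (needs (2, 2, 2), free (8, 6, 7)); after release of (0, 0, 1) the pool is (8, 6, 8)
  run P8 (needs (3, 3, 6), free (8, 6, 8)); after release of (2, 2, 1) the pool is (10, 8, 9)
  run P2 (needs (3, 4, 2), free (10, 8, 9)); after release of (2, 2, 2) the pool is (12, 10, 11)
  run P0 (needs (0, 8, 2), free (12, 10, 11)); after release of (3, 1, 2) the pool is (15, 11, 13)


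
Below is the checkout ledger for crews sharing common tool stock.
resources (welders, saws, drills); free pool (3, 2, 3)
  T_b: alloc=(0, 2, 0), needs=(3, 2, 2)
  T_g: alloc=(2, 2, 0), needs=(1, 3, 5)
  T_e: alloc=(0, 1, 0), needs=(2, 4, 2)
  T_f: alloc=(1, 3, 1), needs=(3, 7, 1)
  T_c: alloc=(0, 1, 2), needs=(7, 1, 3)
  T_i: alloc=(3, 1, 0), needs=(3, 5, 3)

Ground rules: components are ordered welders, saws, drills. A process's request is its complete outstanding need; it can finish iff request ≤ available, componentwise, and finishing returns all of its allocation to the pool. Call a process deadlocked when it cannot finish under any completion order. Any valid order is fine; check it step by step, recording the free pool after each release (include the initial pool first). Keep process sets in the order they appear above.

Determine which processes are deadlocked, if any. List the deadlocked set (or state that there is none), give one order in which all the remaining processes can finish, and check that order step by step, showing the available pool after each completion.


Deadlocked set: T_g, T_f and T_c.
Key observation: after T_b, T_e, T_i the pool peaks at (6, 6, 3), and each blocked process is short somewhere: T_g on drills; T_f on saws; T_c on welders.
The rest can finish in the order T_b, T_e, T_i. Check, step by step:
  pool = (3, 2, 3)
  T_b: need (3, 2, 2) fits (3, 2, 3); releases (0, 2, 0), pool now (3, 4, 3)
  T_e: need (2, 4, 2) fits (3, 4, 3); releases (0, 1, 0), pool now (3, 5, 3)
  T_i: need (3, 5, 3) fits (3, 5, 3); releases (3, 1, 0), pool now (6, 6, 3)
The blocked processes can never fit:
  T_g cannot run: need (1, 3, 5) vs free (6, 6, 3) (insufficient drills)
  T_f cannot run: need (3, 7, 1) vs free (6, 6, 3) (insufficient saws)
  T_c cannot run: need (7, 1, 3) vs free (6, 6, 3) (insufficient welders)


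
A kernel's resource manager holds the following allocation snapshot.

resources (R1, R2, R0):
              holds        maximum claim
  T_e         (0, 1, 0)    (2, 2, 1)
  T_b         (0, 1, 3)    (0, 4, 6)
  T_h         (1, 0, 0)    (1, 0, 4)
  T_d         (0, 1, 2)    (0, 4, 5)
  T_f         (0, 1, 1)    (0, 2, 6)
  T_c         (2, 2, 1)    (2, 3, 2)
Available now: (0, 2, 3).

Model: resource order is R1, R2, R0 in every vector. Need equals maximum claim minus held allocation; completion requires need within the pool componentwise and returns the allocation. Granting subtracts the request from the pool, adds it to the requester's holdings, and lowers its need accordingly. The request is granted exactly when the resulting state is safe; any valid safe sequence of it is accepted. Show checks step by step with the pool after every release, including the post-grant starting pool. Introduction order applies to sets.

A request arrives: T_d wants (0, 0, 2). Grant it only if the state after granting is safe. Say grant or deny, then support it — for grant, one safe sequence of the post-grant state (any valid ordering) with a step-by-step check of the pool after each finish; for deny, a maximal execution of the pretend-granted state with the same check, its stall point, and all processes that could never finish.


GRANT — the state after the grant stays safe, e.g. via T_c, T_e, T_d, T_f, T_b, T_h.
Key observation: with (0, 2, 1) left after the transfer, T_c can run at once — the state stays safe.
Verifying the post-grant state step by step:
  pool = (0, 2, 1)
  run T_c (needs (0, 1, 1), free (0, 2, 1)); after release of (2, 2, 1) the pool is (2, 4, 2)
  run T_e (needs (2, 1, 1), free (2, 4, 2)); after release of (0, 1, 0) the pool is (2, 5, 2)
  run T_d (needs (0, 3, 1), free (2, 5, 2)); after release of (0, 1, 4) the pool is (2, 6, 6)
  run T_f (needs (0, 1, 5), free (2, 6, 6)); after release of (0, 1, 1) the pool is (2, 7, 7)
  run T_b (needs (0, 3, 3), free (2, 7, 7)); after release of (0, 1, 3) the pool is (2, 8, 10)
  run T_h (needs (0, 0, 4), free (2, 8, 10)); after release of (1, 0, 0) the pool is (3, 8, 10)


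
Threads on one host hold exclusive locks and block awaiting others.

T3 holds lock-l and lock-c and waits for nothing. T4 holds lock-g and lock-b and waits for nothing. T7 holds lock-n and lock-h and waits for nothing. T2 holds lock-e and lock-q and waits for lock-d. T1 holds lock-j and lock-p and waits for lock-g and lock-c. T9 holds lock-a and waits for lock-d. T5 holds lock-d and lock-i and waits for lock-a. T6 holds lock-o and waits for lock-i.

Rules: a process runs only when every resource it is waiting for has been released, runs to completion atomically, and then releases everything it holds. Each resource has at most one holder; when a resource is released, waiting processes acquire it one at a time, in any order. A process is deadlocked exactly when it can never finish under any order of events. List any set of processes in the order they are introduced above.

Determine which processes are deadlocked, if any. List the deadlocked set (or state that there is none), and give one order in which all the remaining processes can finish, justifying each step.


Deadlocked set: T2, T9, T5 and T6.
Key observation: T5 -> T9 -> T5 is a circular wait — nothing in it can go first; T2 and T6 wait into the deadlock from upstream.
The rest can finish in the order T4, T3, T1, T7.
Check, step by step:
  T4 waits on nothing -> runs at once and releases lock-g and lock-b
  T3 waits on nothing -> runs at once and releases lock-l and lock-c
  T1 waits on lock-g and lock-c — all released -> runs and releases lock-j and lock-p
  T7 waits on nothing -> runs at once and releases lock-n and lock-h


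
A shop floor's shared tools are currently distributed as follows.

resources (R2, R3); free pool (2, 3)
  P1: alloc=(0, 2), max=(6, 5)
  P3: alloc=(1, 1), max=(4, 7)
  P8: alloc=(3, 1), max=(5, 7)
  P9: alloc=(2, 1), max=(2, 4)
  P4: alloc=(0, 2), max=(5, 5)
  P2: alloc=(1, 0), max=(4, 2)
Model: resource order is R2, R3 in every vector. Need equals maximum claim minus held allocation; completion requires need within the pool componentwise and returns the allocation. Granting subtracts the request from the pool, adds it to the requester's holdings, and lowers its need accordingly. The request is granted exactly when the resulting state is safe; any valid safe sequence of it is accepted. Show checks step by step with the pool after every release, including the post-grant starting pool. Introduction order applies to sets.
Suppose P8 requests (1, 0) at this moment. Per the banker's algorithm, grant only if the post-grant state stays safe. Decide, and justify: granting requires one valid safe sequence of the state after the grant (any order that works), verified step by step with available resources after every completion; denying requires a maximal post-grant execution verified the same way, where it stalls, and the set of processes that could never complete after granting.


DENY: after the grant no complete ordering would exist.
Key observation: after P9, P2 the pool peaks at (4, 4), and each blocked process is short somewhere: P1 on R2; P3 on R3; P8 on R3; P4 on R2.
Pretend the grant happened; the run P9, P2 goes as far as possible. Step-by-step check:
  pool = (1, 3)
  P9 needs (0, 3) <= (1, 3) -> finishes; pool += (2, 1) = (3, 4)
  P2 needs (3, 2) <= (3, 4) -> finishes; pool += (1, 0) = (4, 4)
  P1 still needs (6, 3) but only (4, 4) is free — short on R2
  P3 still needs (3, 6) but only (4, 4) is free — short on R3
  P8 still needs (1, 6) but only (4, 4) is free — short on R3
  P4 still needs (5, 3) but only (4, 4) is free — short on R2
Had the request been granted, P1, P3, P8 and P4 could never finish.


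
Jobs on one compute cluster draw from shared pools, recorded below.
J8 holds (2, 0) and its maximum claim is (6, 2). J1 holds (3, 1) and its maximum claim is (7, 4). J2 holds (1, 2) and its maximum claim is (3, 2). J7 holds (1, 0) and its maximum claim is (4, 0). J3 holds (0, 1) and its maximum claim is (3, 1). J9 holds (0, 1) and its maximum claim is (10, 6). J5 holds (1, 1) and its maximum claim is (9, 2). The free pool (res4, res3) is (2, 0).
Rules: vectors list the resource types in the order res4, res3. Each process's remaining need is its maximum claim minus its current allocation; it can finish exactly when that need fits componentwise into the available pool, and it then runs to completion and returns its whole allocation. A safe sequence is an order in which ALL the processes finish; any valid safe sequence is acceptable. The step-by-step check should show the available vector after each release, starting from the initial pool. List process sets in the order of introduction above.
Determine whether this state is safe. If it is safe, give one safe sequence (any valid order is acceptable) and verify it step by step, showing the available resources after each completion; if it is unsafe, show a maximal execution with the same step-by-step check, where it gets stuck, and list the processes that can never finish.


The state is SAFE; one workable sequence: J2, J3, J7, J1, J8, J5, J9.
Key observation: the first exact fit in this order is J2 — it needs (2, 0) with (2, 0) free, meeting a requested resource to the last unit.
Check, step by step:
  pool = (2, 0)
  J2: need (2, 0) fits (2, 0); releases (1, 2), pool now (3, 2)
  J3: need (3, 0) fits (3, 2); releases (0, 1), pool now (3, 3)
  J7: need (3, 0) fits (3, 3); releases (1, 0), pool now (4, 3)
  J1: need (4, 3) fits (4, 3); releases (3, 1), pool now (7, 4)
  J8: need (4, 2) fits (7, 4); releases (2, 0), pool now (9, 4)
  J5: need (8, 1) fits (9, 4); releases (1, 1), pool now (10, 5)
  J9: need (10, 5) fits (10, 5); releases (0, 1), pool now (10, 6)


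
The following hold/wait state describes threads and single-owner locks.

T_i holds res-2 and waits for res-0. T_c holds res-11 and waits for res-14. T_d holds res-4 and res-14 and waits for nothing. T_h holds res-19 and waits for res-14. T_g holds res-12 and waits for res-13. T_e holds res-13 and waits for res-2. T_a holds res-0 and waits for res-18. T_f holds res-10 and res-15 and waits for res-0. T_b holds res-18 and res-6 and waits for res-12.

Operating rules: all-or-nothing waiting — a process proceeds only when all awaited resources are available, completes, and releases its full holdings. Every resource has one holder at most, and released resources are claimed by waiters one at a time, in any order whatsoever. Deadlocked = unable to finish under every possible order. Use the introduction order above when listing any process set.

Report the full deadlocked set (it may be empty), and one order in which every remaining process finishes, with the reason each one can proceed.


Deadlocked set: T_i, T_g, T_e, T_a, T_f and T_b.
Key observation: the waits loop around T_i -> T_a -> T_b -> T_g -> T_e -> T_i with no way out; T_f waits into the deadlock from upstream.
The rest can finish in the order T_d, T_h, T_c.
Verifying each step:
  T_d: no waits; runs immediately, freeing res-4 and res-14
  run T_h (all its waits — res-14 — are resolved); releases res-19
  run T_c (all its waits — res-14 — are resolved); releases res-11


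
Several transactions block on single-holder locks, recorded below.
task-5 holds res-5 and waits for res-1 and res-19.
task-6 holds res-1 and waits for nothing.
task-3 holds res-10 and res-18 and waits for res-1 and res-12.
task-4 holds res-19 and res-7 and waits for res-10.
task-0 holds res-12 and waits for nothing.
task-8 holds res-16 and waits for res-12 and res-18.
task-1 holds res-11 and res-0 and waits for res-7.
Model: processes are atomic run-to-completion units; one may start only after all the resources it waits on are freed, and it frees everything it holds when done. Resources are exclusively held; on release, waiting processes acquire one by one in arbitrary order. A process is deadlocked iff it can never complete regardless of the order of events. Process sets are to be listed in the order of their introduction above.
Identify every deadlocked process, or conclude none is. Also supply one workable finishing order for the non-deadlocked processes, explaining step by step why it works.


The deadlocked set is empty.
Key observation: the wait graph is acyclic; completion cascades from the unblocked processes through everyone else.
A valid finishing order for the others: task-6, task-0, task-3, task-8, task-4, task-5, task-1.
Walking it through:
  task-6: no waits; runs immediately, freeing res-1
  task-0: no waits; runs immediately, freeing res-12
  task-3 waits on res-1 and res-12 — all released -> runs and releases res-10 and res-18
  task-8 waits on res-12 and res-18 — all released -> runs and releases res-16
  task-4 waits on res-10 — all released -> runs and releases res-19 and res-7
  task-5 waits on res-1 and res-19 — all released -> runs and releases res-5
  task-1 waits on res-7 — all released -> runs and releases res-11 and res-0


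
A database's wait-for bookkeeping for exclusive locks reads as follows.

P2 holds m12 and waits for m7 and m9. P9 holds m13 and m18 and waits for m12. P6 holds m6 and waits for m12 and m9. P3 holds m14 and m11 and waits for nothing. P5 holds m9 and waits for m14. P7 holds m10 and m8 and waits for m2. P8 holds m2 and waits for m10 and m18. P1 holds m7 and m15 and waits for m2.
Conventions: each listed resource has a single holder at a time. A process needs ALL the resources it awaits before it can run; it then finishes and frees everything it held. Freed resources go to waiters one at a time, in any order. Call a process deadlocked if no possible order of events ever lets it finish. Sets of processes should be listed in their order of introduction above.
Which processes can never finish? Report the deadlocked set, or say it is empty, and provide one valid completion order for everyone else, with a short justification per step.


The deadlocked set is P2, P9, P6, P7, P8 and P1.
Key observation: nobody on the ring P2 -> P1 -> P8 -> P9 -> P2 can start until another member finishes, which never happens; P7 is caught in further circular waits and P6 waits into the deadlock from upstream.
The rest can finish in the order P3, P5.
Walking it through:
  P3 waits on nothing -> runs at once and releases m14 and m11
  P5: everything it awaited (m14) is free; runs, freeing m9


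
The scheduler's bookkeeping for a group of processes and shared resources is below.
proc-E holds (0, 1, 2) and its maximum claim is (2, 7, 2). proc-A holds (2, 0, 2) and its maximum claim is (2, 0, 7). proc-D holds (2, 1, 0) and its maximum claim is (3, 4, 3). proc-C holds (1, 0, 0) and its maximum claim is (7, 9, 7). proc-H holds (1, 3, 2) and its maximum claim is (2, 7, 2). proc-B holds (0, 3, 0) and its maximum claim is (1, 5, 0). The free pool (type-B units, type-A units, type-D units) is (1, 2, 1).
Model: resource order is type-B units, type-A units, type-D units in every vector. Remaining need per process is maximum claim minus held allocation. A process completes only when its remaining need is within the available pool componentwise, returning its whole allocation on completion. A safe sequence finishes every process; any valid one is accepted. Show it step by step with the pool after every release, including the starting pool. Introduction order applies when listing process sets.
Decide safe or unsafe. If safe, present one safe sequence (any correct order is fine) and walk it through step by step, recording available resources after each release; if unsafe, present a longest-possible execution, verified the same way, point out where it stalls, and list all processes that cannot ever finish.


SAFE. One safe sequence: proc-B, proc-H, proc-E, proc-D, proc-A, proc-C.
Key observation: at proc-B the run first touches a limit — (1, 2, 0) against (1, 2, 1), exact on a resource it actually requests.
Verifying each step:
  pool = (1, 2, 1)
  run proc-B (needs (1, 2, 0), free (1, 2, 1)); after release of (0, 3, 0) the pool is (1, 5, 1)
  run proc-H (needs (1, 4, 0), free (1, 5, 1)); after release of (1, 3, 2) the pool is (2, 8, 3)
  run proc-E (needs (2, 6, 0), free (2, 8, 3)); after release of (0, 1, 2) the pool is (2, 9, 5)
  run proc-D (needs (1, 3, 3), free (2, 9, 5)); after release of (2, 1, 0) the pool is (4, 10, 5)
  run proc-A (needs (0, 0, 5), free (4, 10, 5)); after release of (2, 0, 2) the pool is (6, 10, 7)
  run proc-C (needs (6, 9, 7), free (6, 10, 7)); after release of (1, 0, 0) the pool is (7, 10, 7)


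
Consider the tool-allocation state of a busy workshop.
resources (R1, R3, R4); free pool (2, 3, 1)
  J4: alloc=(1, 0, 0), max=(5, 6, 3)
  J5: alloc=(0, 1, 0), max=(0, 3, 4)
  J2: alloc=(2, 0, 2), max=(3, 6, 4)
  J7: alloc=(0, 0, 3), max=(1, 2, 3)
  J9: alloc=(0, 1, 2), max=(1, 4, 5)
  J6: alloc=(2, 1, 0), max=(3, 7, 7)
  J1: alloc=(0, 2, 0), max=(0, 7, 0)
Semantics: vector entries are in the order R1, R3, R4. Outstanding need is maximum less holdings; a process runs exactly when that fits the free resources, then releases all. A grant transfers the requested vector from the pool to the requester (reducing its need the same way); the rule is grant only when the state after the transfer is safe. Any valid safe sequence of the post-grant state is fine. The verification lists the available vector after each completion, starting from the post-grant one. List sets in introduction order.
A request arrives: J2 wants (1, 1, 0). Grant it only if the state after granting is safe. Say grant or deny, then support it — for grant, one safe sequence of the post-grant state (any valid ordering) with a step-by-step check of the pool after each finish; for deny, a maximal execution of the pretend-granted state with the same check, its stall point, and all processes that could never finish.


DENY. Granting would leave the state unsafe.
Key observation: R3 is the bottleneck — with J7, J5, J9 done the pool holds (1, 4, 6), short of every remaining need.
After a pretend grant, a maximal execution: J7, J5, J9 — then nothing else fits. Verifying each step:
  pool = (1, 2, 1)
  J7: need (1, 2, 0) fits (1, 2, 1); releases (0, 0, 3), pool now (1, 2, 4)
  J5: need (0, 2, 4) fits (1, 2, 4); releases (0, 1, 0), pool now (1, 3, 4)
  J9: need (1, 3, 3) fits (1, 3, 4); releases (0, 1, 2), pool now (1, 4, 6)
  J4 still needs (4, 6, 3) but only (1, 4, 6) is free — short on R1 and R3
  J2 still needs (0, 5, 2) but only (1, 4, 6) is free — short on R3
  J6 still needs (1, 6, 7) but only (1, 4, 6) is free — short on R3 and R4
  J1 still needs (0, 5, 0) but only (1, 4, 6) is free — short on R3
Processes that could never finish after the grant: J4, J2, J6 and J1.
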